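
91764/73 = 91764/73 =1257.04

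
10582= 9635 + 947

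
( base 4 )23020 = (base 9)871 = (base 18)23A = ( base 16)2C8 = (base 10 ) 712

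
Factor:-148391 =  - 179^1 * 829^1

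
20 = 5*4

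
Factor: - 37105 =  - 5^1*41^1*181^1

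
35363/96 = 35363/96 = 368.36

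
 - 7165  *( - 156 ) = 1117740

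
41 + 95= 136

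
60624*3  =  181872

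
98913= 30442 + 68471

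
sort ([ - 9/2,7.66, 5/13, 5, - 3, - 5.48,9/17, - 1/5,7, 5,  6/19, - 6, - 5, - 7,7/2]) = [ - 7, - 6, - 5.48, - 5, - 9/2 , - 3, - 1/5,6/19,5/13 , 9/17,7/2,5,5,7,7.66]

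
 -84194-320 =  - 84514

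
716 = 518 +198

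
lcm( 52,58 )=1508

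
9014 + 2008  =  11022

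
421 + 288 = 709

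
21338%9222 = 2894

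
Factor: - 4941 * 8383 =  - 3^4 *61^1*83^1* 101^1 =- 41420403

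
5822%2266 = 1290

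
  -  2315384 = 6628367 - 8943751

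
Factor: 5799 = 3^1 * 1933^1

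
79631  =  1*79631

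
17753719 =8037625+9716094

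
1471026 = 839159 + 631867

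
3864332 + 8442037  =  12306369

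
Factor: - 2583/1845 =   -  7/5 = - 5^( - 1 ) * 7^1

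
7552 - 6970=582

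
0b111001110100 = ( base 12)2184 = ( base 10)3700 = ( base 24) 6A4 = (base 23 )6mk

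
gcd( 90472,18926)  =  2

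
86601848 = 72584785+14017063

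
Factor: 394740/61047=860/133 = 2^2*5^1*7^( - 1)*19^( - 1 )*43^1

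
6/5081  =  6/5081 = 0.00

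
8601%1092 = 957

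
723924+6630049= 7353973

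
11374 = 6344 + 5030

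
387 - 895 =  - 508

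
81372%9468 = 5628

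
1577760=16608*95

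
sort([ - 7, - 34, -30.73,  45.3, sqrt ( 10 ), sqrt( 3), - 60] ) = [ - 60, - 34,-30.73,- 7,sqrt(3),sqrt(10), 45.3]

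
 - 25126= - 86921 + 61795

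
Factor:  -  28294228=  -  2^2 *7073557^1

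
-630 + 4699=4069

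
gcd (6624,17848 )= 184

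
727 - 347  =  380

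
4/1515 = 4/1515 = 0.00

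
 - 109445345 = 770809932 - 880255277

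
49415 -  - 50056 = 99471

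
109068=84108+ 24960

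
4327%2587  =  1740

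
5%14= 5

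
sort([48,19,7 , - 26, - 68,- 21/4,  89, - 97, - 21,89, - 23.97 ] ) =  [  -  97, - 68, - 26,-23.97, - 21, - 21/4,7, 19, 48,89,89]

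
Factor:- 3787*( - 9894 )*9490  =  355576805220=2^2  *  3^1*5^1*7^1 * 13^1*17^1 *73^1 * 97^1*541^1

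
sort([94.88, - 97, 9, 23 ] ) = [-97, 9,  23,94.88]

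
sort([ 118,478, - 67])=[ - 67,118,  478 ] 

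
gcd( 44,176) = 44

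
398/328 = 199/164  =  1.21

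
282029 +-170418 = 111611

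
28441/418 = 68 + 17/418 = 68.04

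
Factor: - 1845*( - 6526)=2^1*3^2*5^1*13^1*41^1*251^1 = 12040470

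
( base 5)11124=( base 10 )789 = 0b1100010101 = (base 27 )126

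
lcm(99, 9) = 99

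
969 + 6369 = 7338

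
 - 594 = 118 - 712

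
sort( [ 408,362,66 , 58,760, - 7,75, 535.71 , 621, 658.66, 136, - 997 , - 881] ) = [  -  997, -881, -7 , 58 , 66,75, 136, 362, 408, 535.71, 621,658.66 , 760] 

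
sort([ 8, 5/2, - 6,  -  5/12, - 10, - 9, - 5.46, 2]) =[ - 10, - 9,-6, - 5.46,-5/12  ,  2,5/2,8]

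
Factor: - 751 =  - 751^1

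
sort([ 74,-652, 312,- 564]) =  [-652,-564,74,312]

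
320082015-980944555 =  - 660862540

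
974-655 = 319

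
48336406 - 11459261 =36877145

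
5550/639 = 8 +146/213 = 8.69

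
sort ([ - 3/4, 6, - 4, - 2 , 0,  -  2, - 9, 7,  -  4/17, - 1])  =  [  -  9,  -  4 , - 2, - 2,  -  1, - 3/4, - 4/17,0, 6,7 ] 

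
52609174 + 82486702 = 135095876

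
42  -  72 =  - 30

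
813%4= 1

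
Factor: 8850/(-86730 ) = -5/49  =  - 5^1 * 7^(-2) 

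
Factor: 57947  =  57947^1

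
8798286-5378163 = 3420123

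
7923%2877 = 2169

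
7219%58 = 27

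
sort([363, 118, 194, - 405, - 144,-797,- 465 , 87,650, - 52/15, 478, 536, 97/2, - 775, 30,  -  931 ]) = [ - 931, - 797, - 775, - 465, - 405, - 144, - 52/15, 30,  97/2,  87,118,194, 363, 478,  536,650] 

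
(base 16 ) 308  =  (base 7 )2156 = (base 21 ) 1FK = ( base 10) 776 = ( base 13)479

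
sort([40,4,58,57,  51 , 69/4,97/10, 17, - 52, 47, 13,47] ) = [ - 52, 4,97/10,  13,17,69/4 , 40,47,47, 51 , 57,58 ] 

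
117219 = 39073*3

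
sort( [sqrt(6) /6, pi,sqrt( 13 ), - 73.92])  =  [ - 73.92, sqrt( 6 ) /6, pi, sqrt( 13 ) ] 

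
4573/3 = 1524 + 1/3 = 1524.33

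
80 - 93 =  - 13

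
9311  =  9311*1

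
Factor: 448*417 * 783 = 146276928  =  2^6*3^4*7^1*29^1*139^1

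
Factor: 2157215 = 5^1*17^1*41^1*619^1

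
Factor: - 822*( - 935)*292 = 2^3*3^1*5^1*11^1 * 17^1*73^1*137^1 = 224422440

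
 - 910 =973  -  1883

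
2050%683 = 1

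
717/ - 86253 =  - 1+28512/28751  =  - 0.01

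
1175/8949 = 1175/8949 = 0.13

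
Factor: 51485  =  5^1*7^1 * 1471^1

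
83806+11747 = 95553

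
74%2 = 0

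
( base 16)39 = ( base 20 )2H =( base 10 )57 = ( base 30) 1R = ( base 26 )25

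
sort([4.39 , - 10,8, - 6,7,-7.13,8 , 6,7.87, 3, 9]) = [- 10, - 7.13,-6, 3,  4.39, 6,7,7.87,  8, 8, 9]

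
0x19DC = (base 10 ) 6620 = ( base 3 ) 100002012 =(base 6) 50352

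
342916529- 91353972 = 251562557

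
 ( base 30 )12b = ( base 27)18q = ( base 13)599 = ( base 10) 971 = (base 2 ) 1111001011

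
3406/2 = 1703 = 1703.00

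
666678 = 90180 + 576498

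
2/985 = 2/985 = 0.00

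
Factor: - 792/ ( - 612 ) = 2^1*11^1*17^(-1 )= 22/17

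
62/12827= 62/12827 = 0.00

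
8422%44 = 18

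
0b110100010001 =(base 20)875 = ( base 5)101340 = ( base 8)6421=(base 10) 3345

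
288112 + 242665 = 530777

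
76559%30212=16135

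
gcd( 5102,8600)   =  2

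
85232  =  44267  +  40965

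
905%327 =251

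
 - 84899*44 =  - 3735556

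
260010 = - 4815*(-54)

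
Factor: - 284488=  - 2^3 *43^1*827^1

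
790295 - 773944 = 16351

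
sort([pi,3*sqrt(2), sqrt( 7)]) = [sqrt( 7), pi,3*sqrt( 2) ] 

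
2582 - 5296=-2714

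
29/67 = 29/67= 0.43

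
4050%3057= 993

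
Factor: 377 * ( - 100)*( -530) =2^3*5^3*13^1*29^1*53^1  =  19981000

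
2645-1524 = 1121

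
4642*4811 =22332662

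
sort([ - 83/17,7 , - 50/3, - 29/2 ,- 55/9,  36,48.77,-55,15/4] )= [ - 55, -50/3, - 29/2,-55/9, - 83/17,15/4,7,36,48.77 ]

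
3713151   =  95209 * 39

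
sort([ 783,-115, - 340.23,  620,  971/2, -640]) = [ - 640, - 340.23, - 115, 971/2,620, 783]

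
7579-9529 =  - 1950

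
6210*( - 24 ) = -149040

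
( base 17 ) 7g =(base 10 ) 135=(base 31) 4b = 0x87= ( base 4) 2013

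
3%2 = 1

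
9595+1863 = 11458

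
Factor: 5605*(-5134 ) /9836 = - 14388035/4918 = - 2^( - 1)*5^1*17^1*19^1*59^1*151^1  *  2459^( -1)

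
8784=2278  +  6506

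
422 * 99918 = 42165396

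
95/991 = 95/991 = 0.10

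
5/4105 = 1/821 = 0.00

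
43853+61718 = 105571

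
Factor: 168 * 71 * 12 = 143136 = 2^5*3^2* 7^1*71^1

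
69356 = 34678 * 2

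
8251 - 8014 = 237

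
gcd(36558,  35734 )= 2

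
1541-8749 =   -  7208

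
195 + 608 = 803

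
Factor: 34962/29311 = 2^1 * 3^1*5827^1*29311^( - 1)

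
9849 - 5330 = 4519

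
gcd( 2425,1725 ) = 25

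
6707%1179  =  812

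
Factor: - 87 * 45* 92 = -360180  =  -2^2*3^3*5^1*23^1 *29^1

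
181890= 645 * 282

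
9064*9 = 81576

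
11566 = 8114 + 3452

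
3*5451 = 16353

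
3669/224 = 16 + 85/224 = 16.38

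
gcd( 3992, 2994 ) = 998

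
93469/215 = 434+159/215  =  434.74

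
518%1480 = 518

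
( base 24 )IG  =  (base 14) 240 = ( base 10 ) 448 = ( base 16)1c0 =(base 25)HN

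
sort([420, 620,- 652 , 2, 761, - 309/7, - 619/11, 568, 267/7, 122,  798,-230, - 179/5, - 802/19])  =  [ - 652, - 230, -619/11, - 309/7, - 802/19, - 179/5, 2,  267/7, 122, 420, 568, 620, 761,798 ] 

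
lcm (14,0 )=0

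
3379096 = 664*5089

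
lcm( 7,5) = 35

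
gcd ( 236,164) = 4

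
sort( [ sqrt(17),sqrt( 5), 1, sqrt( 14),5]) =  [ 1,  sqrt ( 5) , sqrt( 14),sqrt(17 ), 5 ]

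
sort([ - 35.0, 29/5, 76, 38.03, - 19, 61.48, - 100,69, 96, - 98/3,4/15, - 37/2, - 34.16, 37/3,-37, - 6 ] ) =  [ - 100,-37, - 35.0, - 34.16,  -  98/3, - 19, - 37/2, - 6,  4/15, 29/5, 37/3, 38.03, 61.48, 69 , 76, 96] 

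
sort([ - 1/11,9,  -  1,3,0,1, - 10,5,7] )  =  [ -10, - 1, - 1/11,0 , 1, 3 , 5, 7,9]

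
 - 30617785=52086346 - 82704131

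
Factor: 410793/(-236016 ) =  - 919/528 = - 2^( - 4)*3^( - 1 ) * 11^( - 1) * 919^1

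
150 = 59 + 91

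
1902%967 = 935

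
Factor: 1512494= 2^1*756247^1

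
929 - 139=790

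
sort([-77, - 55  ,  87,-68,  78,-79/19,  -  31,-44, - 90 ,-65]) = [ - 90,-77, - 68,  -  65, - 55,-44, - 31 ,-79/19,78,87]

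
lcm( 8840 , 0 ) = 0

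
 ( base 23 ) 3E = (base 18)4b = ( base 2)1010011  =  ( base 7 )146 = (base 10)83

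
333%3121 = 333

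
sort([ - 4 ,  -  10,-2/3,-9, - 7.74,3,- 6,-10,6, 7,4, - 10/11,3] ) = [ - 10, - 10, - 9 , - 7.74, - 6, -4,-10/11,-2/3,3,3,  4, 6, 7 ]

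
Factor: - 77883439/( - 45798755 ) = 5^( - 1 )*31^1*2512369^1*9159751^ ( - 1 ) 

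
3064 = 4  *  766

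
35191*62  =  2181842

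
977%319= 20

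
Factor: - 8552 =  - 2^3*1069^1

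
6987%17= 0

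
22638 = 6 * 3773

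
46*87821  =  4039766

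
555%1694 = 555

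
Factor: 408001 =11^1 * 29^1*1279^1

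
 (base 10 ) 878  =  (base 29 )118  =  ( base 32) RE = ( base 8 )1556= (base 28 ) 13a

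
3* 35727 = 107181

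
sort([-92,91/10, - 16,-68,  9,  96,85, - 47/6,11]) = [ - 92 ,- 68, - 16,  -  47/6,9, 91/10, 11,85,96]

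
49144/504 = 97+32/63 = 97.51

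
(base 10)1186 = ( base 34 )10u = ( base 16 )4A2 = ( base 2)10010100010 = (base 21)2EA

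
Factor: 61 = 61^1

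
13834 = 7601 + 6233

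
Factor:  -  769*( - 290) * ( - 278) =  - 2^2*5^1  *29^1*  139^1 * 769^1 = - 61996780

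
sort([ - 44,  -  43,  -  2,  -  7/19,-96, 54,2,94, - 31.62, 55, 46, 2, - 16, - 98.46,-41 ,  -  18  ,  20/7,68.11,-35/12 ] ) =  [ - 98.46, - 96, - 44, - 43, - 41, - 31.62, - 18, - 16, - 35/12, - 2, - 7/19, 2 , 2, 20/7  ,  46, 54,  55, 68.11, 94]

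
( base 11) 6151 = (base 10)8163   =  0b1111111100011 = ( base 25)d1d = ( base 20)1083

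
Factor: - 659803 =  - 71^1*9293^1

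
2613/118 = 22  +  17/118 = 22.14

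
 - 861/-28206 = 287/9402=0.03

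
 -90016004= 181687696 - 271703700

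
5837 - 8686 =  - 2849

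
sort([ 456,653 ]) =[456,653]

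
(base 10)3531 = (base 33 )380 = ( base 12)2063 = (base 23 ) 6FC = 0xdcb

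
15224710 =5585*2726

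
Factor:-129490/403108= - 2^( - 1 )*5^1*23^1  *  179^( - 1) = - 115/358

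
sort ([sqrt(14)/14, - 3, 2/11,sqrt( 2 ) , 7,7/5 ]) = [  -  3,2/11,sqrt(14)/14,  7/5 , sqrt(2),7]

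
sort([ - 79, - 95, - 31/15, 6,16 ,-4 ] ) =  [ -95, - 79, - 4,-31/15, 6, 16 ]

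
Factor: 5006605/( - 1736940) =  - 1001321/347388 = - 2^( - 2)*3^( - 1)*28949^( - 1)*1001321^1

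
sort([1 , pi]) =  [1, pi] 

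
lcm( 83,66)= 5478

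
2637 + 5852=8489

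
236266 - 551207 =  - 314941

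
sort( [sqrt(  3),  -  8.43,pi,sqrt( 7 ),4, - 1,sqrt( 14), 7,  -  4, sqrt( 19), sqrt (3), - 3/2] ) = [ - 8.43,  -  4,-3/2,  -  1,sqrt(3 ),sqrt(3),  sqrt(7 ), pi, sqrt (14), 4 , sqrt(19 ),7 ] 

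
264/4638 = 44/773=0.06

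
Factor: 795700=2^2*5^2 * 73^1*109^1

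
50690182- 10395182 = 40295000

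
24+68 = 92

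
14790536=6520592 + 8269944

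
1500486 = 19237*78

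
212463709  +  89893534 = 302357243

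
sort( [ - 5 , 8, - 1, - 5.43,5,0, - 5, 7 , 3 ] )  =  [-5.43,-5, - 5, - 1, 0,3,5,7,  8] 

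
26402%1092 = 194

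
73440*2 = 146880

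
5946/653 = 5946/653 = 9.11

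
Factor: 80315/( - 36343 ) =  - 5^1*16063^1*36343^( - 1)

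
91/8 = 11 + 3/8  =  11.38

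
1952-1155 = 797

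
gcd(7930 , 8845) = 305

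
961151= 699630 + 261521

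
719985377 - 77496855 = 642488522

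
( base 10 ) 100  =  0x64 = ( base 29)3D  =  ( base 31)37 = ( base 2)1100100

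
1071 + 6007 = 7078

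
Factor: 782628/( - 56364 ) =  - 7^1*11^2* 61^(-1) = -847/61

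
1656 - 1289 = 367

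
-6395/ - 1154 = 6395/1154= 5.54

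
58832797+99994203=158827000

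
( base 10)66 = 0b1000010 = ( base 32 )22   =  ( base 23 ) 2k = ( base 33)20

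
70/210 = 1/3 =0.33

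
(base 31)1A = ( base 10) 41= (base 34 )17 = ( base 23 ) 1I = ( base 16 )29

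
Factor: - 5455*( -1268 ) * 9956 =68865054640= 2^4*5^1*19^1* 131^1*317^1* 1091^1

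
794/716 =1+ 39/358 = 1.11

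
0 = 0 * 415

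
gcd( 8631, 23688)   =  63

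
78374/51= 78374/51 = 1536.75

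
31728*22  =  698016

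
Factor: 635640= 2^3 * 3^1*5^1*5297^1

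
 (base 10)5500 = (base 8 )12574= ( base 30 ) 63A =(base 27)7ej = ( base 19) f49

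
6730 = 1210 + 5520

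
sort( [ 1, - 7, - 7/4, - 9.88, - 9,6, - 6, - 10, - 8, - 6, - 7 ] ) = [-10 , - 9.88,- 9, - 8,-7, - 7,-6,-6, - 7/4, 1, 6]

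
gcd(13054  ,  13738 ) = 2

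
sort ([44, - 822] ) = [ - 822, 44]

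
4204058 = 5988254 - 1784196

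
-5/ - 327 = 5/327 = 0.02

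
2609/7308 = 2609/7308   =  0.36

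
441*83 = 36603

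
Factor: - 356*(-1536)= 2^11*3^1*89^1 = 546816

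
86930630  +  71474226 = 158404856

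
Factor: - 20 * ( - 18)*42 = 15120 = 2^4*3^3*5^1*7^1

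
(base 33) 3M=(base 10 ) 121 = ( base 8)171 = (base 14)89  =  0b1111001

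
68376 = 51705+16671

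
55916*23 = 1286068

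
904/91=9 + 85/91 = 9.93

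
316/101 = 3 + 13/101 = 3.13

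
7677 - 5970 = 1707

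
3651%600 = 51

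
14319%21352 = 14319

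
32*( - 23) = - 736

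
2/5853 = 2/5853=0.00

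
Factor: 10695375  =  3^3*5^3*3169^1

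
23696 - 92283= - 68587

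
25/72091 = 25/72091 = 0.00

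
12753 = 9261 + 3492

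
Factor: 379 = 379^1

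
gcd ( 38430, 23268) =42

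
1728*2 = 3456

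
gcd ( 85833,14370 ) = 3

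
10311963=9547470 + 764493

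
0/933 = 0 =0.00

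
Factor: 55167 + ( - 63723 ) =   -  8556   =  - 2^2*3^1*23^1*31^1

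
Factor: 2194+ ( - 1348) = 2^1 * 3^2 * 47^1 = 846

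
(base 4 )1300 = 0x70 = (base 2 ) 1110000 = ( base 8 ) 160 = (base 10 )112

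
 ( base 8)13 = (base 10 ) 11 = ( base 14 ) b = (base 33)b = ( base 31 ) b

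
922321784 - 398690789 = 523630995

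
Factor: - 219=-3^1*73^1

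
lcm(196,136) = 6664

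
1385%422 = 119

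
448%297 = 151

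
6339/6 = 2113/2 = 1056.50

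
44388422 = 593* 74854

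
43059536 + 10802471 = 53862007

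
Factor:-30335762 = -2^1*15167881^1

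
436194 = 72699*6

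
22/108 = 11/54  =  0.20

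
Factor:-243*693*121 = -20376279 = - 3^7*7^1*11^3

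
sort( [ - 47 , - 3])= [ - 47, - 3 ] 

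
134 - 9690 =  - 9556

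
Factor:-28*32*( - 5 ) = 2^7*5^1*7^1 = 4480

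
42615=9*4735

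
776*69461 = 53901736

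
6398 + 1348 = 7746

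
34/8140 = 17/4070 =0.00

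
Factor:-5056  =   - 2^6*79^1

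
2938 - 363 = 2575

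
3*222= 666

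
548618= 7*78374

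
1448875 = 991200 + 457675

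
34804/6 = 5800 + 2/3=5800.67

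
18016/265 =67 + 261/265 = 67.98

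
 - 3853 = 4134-7987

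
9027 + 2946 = 11973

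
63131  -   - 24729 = 87860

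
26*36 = 936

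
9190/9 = 1021 + 1/9=1021.11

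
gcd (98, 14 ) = 14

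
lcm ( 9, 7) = 63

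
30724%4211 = 1247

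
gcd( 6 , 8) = 2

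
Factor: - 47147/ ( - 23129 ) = 101^( - 1) * 229^( - 1 )*47147^1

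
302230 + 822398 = 1124628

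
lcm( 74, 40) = 1480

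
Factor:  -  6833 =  - 6833^1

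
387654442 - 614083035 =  - 226428593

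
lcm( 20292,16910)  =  101460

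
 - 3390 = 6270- 9660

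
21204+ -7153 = 14051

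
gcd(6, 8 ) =2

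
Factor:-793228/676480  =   - 198307/169120=- 2^( -5 )*5^( - 1)*7^(-1)*31^1*151^(  -  1)*6397^1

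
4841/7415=4841/7415 = 0.65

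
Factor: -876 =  - 2^2 * 3^1*73^1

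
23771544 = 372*63902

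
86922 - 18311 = 68611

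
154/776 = 77/388= 0.20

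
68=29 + 39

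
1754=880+874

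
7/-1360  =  -1+1353/1360 = - 0.01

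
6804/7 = 972 = 972.00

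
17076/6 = 2846 = 2846.00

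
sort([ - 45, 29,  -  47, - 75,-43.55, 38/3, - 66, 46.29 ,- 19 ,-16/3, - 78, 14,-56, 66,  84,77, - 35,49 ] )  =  [ - 78, - 75, - 66, - 56, - 47,- 45, - 43.55,-35, - 19 ,-16/3, 38/3,14,29 , 46.29,49, 66,77,84 ] 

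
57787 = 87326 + -29539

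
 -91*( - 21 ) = 1911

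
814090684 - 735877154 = 78213530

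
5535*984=5446440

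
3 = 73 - 70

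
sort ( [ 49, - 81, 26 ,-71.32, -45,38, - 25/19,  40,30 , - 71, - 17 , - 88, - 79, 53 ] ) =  [ - 88, - 81,-79, - 71.32,  -  71, - 45, - 17, - 25/19,26,30,  38,40,49 , 53]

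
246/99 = 82/33 = 2.48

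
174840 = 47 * 3720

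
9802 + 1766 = 11568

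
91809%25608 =14985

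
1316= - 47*( - 28) 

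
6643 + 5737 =12380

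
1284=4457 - 3173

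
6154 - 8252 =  - 2098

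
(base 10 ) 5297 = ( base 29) 68j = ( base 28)6l5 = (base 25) 8bm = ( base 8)12261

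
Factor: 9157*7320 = 67029240 = 2^3*3^1*5^1*61^1*9157^1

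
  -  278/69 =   -  5 + 67/69 = - 4.03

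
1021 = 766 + 255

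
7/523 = 7/523 = 0.01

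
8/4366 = 4/2183 = 0.00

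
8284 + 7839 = 16123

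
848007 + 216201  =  1064208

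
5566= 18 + 5548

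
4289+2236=6525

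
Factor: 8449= 7^1*17^1*71^1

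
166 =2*83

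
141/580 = 141/580 = 0.24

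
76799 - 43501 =33298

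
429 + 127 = 556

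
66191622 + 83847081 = 150038703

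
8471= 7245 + 1226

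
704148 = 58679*12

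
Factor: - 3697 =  - 3697^1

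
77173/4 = 19293 + 1/4 = 19293.25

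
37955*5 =189775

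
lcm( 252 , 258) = 10836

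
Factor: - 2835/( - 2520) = 9/8 = 2^( - 3)*3^2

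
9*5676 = 51084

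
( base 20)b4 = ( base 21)ae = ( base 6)1012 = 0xe0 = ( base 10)224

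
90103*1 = 90103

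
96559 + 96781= 193340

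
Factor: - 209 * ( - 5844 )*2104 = 2^5 * 3^1*11^1* 19^1* 263^1*487^1 = 2569817184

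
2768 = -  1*(-2768)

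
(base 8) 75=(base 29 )23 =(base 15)41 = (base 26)29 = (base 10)61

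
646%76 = 38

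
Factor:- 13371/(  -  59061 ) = 4457/19687 = 4457^1*19687^(  -  1 )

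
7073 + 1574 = 8647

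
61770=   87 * 710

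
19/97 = 19/97 = 0.20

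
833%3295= 833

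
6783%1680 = 63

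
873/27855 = 97/3095 =0.03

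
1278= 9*142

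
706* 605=427130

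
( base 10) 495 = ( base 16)1ef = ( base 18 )199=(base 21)12c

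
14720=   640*23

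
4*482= 1928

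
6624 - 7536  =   - 912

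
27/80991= 3/8999 = 0.00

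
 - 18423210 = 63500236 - 81923446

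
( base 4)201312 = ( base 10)2166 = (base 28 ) 2la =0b100001110110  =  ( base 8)4166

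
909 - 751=158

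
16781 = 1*16781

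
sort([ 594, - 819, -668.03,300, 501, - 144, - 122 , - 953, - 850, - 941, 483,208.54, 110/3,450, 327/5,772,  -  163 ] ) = [ - 953,-941, - 850, - 819,- 668.03,-163, - 144, - 122,  110/3,327/5, 208.54 , 300,450, 483, 501 , 594, 772]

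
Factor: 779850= 2^1 * 3^2*5^2*1733^1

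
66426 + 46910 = 113336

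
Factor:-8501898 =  - 2^1*3^1*67^1 * 21149^1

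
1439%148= 107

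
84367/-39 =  - 84367/39 = - 2163.26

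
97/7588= 97/7588=0.01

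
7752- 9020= - 1268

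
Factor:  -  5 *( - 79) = 5^1*79^1   =  395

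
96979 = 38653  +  58326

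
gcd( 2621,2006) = 1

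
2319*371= 860349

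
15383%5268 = 4847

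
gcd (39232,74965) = 1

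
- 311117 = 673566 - 984683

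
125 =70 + 55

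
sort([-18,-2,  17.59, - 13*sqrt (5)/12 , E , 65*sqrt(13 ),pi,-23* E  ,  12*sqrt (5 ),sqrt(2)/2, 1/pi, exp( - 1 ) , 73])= [ -23*E , - 18, - 13*sqrt(5 ) /12, - 2, 1/pi , exp( - 1), sqrt( 2 ) /2,E , pi,  17.59 , 12*sqrt(5),73,65*sqrt(13)]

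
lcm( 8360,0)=0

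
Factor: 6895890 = 2^1*3^2*5^1* 193^1*397^1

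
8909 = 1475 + 7434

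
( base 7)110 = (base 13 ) 44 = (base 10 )56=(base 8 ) 70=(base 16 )38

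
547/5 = 547/5 =109.40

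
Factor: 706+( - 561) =5^1*29^1 = 145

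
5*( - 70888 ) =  - 354440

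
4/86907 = 4/86907 = 0.00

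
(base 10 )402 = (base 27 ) eo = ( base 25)g2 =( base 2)110010010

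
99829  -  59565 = 40264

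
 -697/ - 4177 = 697/4177 = 0.17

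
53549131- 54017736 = -468605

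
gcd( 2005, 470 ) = 5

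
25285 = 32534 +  - 7249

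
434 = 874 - 440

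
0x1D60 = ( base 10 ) 7520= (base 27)a8e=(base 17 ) 1906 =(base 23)E4M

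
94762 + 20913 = 115675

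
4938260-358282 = 4579978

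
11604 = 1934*6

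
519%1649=519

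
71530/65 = 14306/13 = 1100.46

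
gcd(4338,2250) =18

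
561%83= 63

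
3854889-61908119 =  - 58053230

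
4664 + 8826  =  13490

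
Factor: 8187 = 3^1*2729^1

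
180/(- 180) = -1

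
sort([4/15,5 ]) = [ 4/15, 5 ]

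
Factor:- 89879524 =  - 2^2 * 7^2*458569^1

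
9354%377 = 306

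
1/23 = 1/23= 0.04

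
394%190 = 14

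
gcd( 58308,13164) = 12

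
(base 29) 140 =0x3BD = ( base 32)tt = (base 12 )679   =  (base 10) 957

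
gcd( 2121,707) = 707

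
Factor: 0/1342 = 0^1 = 0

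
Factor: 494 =2^1*13^1*19^1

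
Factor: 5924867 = 13^1*47^1*9697^1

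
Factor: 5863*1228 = 2^2*11^1*13^1*41^1*307^1  =  7199764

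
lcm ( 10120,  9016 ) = 495880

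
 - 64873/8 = -8110 + 7/8  =  - 8109.12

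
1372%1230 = 142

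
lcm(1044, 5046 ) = 30276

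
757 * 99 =74943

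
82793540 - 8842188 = 73951352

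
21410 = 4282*5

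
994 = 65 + 929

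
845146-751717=93429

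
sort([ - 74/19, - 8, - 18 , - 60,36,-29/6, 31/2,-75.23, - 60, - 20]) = [ - 75.23 , - 60, - 60, - 20, - 18, - 8,-29/6,-74/19,  31/2, 36 ] 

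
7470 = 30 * 249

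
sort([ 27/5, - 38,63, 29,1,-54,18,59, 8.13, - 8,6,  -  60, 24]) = [ - 60, -54, - 38, - 8, 1, 27/5,6, 8.13, 18, 24,29,59 , 63]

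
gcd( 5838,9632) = 14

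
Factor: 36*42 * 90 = 136080 =2^4*3^5*5^1 * 7^1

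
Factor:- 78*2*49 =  - 2^2*3^1*7^2*13^1 = - 7644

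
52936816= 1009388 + 51927428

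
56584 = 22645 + 33939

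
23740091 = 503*47197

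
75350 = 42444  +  32906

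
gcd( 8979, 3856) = 1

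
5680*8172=46416960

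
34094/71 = 480+14/71 = 480.20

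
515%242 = 31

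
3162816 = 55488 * 57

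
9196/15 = 613 + 1/15 = 613.07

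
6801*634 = 4311834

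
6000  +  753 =6753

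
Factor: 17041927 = 7^1*257^1*9473^1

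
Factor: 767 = 13^1*59^1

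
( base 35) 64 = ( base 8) 326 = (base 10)214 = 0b11010110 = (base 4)3112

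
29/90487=29/90487 = 0.00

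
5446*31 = 168826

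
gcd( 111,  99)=3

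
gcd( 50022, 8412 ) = 6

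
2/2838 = 1/1419=0.00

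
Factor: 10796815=5^1*2159363^1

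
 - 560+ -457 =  - 1017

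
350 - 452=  - 102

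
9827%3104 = 515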